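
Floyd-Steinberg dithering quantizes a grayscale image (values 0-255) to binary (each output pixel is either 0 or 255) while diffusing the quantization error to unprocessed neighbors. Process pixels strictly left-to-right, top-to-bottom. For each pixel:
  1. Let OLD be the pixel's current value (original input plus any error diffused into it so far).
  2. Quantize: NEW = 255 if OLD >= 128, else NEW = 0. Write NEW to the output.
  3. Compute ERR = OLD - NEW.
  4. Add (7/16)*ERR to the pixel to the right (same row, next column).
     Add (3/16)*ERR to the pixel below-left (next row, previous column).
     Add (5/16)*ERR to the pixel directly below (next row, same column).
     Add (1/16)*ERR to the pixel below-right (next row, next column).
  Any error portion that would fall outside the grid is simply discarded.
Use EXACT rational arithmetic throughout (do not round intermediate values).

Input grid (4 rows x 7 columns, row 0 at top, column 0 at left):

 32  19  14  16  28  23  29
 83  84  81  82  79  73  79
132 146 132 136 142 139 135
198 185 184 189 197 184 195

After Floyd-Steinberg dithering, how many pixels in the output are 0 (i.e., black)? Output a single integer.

(0,0): OLD=32 → NEW=0, ERR=32
(0,1): OLD=33 → NEW=0, ERR=33
(0,2): OLD=455/16 → NEW=0, ERR=455/16
(0,3): OLD=7281/256 → NEW=0, ERR=7281/256
(0,4): OLD=165655/4096 → NEW=0, ERR=165655/4096
(0,5): OLD=2666913/65536 → NEW=0, ERR=2666913/65536
(0,6): OLD=49077095/1048576 → NEW=0, ERR=49077095/1048576
(1,0): OLD=1587/16 → NEW=0, ERR=1587/16
(1,1): OLD=18565/128 → NEW=255, ERR=-14075/128
(1,2): OLD=201417/4096 → NEW=0, ERR=201417/4096
(1,3): OLD=1994949/16384 → NEW=0, ERR=1994949/16384
(1,4): OLD=161813151/1048576 → NEW=255, ERR=-105573729/1048576
(1,5): OLD=444356335/8388608 → NEW=0, ERR=444356335/8388608
(1,6): OLD=16018143521/134217728 → NEW=0, ERR=16018143521/134217728
(2,0): OLD=291591/2048 → NEW=255, ERR=-230649/2048
(2,1): OLD=5097693/65536 → NEW=0, ERR=5097693/65536
(2,2): OLD=206942231/1048576 → NEW=255, ERR=-60444649/1048576
(2,3): OLD=1115907039/8388608 → NEW=255, ERR=-1023188001/8388608
(2,4): OLD=5014067551/67108864 → NEW=0, ERR=5014067551/67108864
(2,5): OLD=438786672837/2147483648 → NEW=255, ERR=-108821657403/2147483648
(2,6): OLD=5272019781299/34359738368 → NEW=255, ERR=-3489713502541/34359738368
(3,0): OLD=186007287/1048576 → NEW=255, ERR=-81379593/1048576
(3,1): OLD=1321258507/8388608 → NEW=255, ERR=-817836533/8388608
(3,2): OLD=7068180481/67108864 → NEW=0, ERR=7068180481/67108864
(3,3): OLD=55665173295/268435456 → NEW=255, ERR=-12785867985/268435456
(3,4): OLD=6266709559031/34359738368 → NEW=255, ERR=-2495023724809/34359738368
(3,5): OLD=33541116583989/274877906944 → NEW=0, ERR=33541116583989/274877906944
(3,6): OLD=938889173503979/4398046511104 → NEW=255, ERR=-182612686827541/4398046511104
Output grid:
  Row 0: .......  (7 black, running=7)
  Row 1: .#..#..  (5 black, running=12)
  Row 2: #.##.##  (2 black, running=14)
  Row 3: ##.##.#  (2 black, running=16)

Answer: 16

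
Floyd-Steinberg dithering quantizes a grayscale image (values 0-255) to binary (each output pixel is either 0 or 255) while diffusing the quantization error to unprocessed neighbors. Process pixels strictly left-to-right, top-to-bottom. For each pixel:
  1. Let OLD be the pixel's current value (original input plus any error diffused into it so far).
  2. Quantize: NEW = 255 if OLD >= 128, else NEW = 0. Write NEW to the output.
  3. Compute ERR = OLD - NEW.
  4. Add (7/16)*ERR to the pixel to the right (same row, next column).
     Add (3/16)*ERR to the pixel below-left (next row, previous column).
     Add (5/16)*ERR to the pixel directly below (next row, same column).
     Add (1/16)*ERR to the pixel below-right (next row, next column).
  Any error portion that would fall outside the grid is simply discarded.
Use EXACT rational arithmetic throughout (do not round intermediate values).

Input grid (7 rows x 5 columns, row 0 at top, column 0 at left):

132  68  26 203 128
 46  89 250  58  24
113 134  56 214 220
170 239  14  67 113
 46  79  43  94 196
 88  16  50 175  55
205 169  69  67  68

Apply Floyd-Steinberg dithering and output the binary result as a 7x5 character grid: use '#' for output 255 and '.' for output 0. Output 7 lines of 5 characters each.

(0,0): OLD=132 → NEW=255, ERR=-123
(0,1): OLD=227/16 → NEW=0, ERR=227/16
(0,2): OLD=8245/256 → NEW=0, ERR=8245/256
(0,3): OLD=889203/4096 → NEW=255, ERR=-155277/4096
(0,4): OLD=7301669/65536 → NEW=0, ERR=7301669/65536
(1,0): OLD=2617/256 → NEW=0, ERR=2617/256
(1,1): OLD=197135/2048 → NEW=0, ERR=197135/2048
(1,2): OLD=19395771/65536 → NEW=255, ERR=2684091/65536
(1,3): OLD=22799903/262144 → NEW=0, ERR=22799903/262144
(1,4): OLD=396358269/4194304 → NEW=0, ERR=396358269/4194304
(2,0): OLD=4398869/32768 → NEW=255, ERR=-3956971/32768
(2,1): OLD=125375415/1048576 → NEW=0, ERR=125375415/1048576
(2,2): OLD=2406411237/16777216 → NEW=255, ERR=-1871778843/16777216
(2,3): OLD=57082131167/268435456 → NEW=255, ERR=-11368910113/268435456
(2,4): OLD=1015492181081/4294967296 → NEW=255, ERR=-79724479399/4294967296
(3,0): OLD=2595137605/16777216 → NEW=255, ERR=-1683052475/16777216
(3,1): OLD=27381717089/134217728 → NEW=255, ERR=-6843803551/134217728
(3,2): OLD=-187436639109/4294967296 → NEW=0, ERR=-187436639109/4294967296
(3,3): OLD=208035854563/8589934592 → NEW=0, ERR=208035854563/8589934592
(3,4): OLD=15825802806671/137438953472 → NEW=0, ERR=15825802806671/137438953472
(4,0): OLD=10930738155/2147483648 → NEW=0, ERR=10930738155/2147483648
(4,1): OLD=3493689077227/68719476736 → NEW=0, ERR=3493689077227/68719476736
(4,2): OLD=58228725497637/1099511627776 → NEW=0, ERR=58228725497637/1099511627776
(4,3): OLD=2526245001327083/17592186044416 → NEW=255, ERR=-1959762439998997/17592186044416
(4,4): OLD=52005329581710061/281474976710656 → NEW=255, ERR=-19770789479507219/281474976710656
(5,0): OLD=108987008580769/1099511627776 → NEW=0, ERR=108987008580769/1099511627776
(5,1): OLD=752080938691235/8796093022208 → NEW=0, ERR=752080938691235/8796093022208
(5,2): OLD=24276277100794171/281474976710656 → NEW=0, ERR=24276277100794171/281474976710656
(5,3): OLD=189219266146087413/1125899906842624 → NEW=255, ERR=-97885210098781707/1125899906842624
(5,4): OLD=-215245138420043017/18014398509481984 → NEW=0, ERR=-215245138420043017/18014398509481984
(6,0): OLD=35466908272146705/140737488355328 → NEW=255, ERR=-421151258461935/140737488355328
(6,1): OLD=976274675096803711/4503599627370496 → NEW=255, ERR=-172143229882672769/4503599627370496
(6,2): OLD=4919516466926383717/72057594037927936 → NEW=0, ERR=4919516466926383717/72057594037927936
(6,3): OLD=83990874122296078743/1152921504606846976 → NEW=0, ERR=83990874122296078743/1152921504606846976
(6,4): OLD=1673201816432755827681/18446744073709551616 → NEW=0, ERR=1673201816432755827681/18446744073709551616
Row 0: #..#.
Row 1: ..#..
Row 2: #.###
Row 3: ##...
Row 4: ...##
Row 5: ...#.
Row 6: ##...

Answer: #..#.
..#..
#.###
##...
...##
...#.
##...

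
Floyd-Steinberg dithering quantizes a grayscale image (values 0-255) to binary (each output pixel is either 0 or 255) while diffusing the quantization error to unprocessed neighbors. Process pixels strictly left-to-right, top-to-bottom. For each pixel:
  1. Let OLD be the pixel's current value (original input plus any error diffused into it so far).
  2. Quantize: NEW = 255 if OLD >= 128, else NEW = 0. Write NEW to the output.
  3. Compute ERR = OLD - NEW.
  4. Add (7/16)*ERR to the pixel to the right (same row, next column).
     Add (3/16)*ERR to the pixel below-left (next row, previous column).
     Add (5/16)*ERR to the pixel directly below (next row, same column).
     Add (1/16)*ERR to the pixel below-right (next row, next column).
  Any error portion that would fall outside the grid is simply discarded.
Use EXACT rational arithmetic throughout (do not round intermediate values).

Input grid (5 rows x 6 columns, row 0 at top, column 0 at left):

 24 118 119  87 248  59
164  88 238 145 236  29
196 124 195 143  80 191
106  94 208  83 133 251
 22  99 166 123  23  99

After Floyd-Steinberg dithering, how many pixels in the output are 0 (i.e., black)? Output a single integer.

(0,0): OLD=24 → NEW=0, ERR=24
(0,1): OLD=257/2 → NEW=255, ERR=-253/2
(0,2): OLD=2037/32 → NEW=0, ERR=2037/32
(0,3): OLD=58803/512 → NEW=0, ERR=58803/512
(0,4): OLD=2443237/8192 → NEW=255, ERR=354277/8192
(0,5): OLD=10213187/131072 → NEW=0, ERR=10213187/131072
(1,0): OLD=4729/32 → NEW=255, ERR=-3431/32
(1,1): OLD=3839/256 → NEW=0, ERR=3839/256
(1,2): OLD=2278043/8192 → NEW=255, ERR=189083/8192
(1,3): OLD=6654391/32768 → NEW=255, ERR=-1701449/32768
(1,4): OLD=521322589/2097152 → NEW=255, ERR=-13451171/2097152
(1,5): OLD=1786670203/33554432 → NEW=0, ERR=1786670203/33554432
(2,0): OLD=677093/4096 → NEW=255, ERR=-367387/4096
(2,1): OLD=11412663/131072 → NEW=0, ERR=11412663/131072
(2,2): OLD=485508101/2097152 → NEW=255, ERR=-49265659/2097152
(2,3): OLD=1958506109/16777216 → NEW=0, ERR=1958506109/16777216
(2,4): OLD=72910391639/536870912 → NEW=255, ERR=-63991690921/536870912
(2,5): OLD=1332225787089/8589934592 → NEW=255, ERR=-858207533871/8589934592
(3,0): OLD=197754181/2097152 → NEW=0, ERR=197754181/2097152
(3,1): OLD=2557754897/16777216 → NEW=255, ERR=-1720435183/16777216
(3,2): OLD=24578620699/134217728 → NEW=255, ERR=-9646899941/134217728
(3,3): OLD=551625268761/8589934592 → NEW=0, ERR=551625268761/8589934592
(3,4): OLD=7724777472809/68719476736 → NEW=0, ERR=7724777472809/68719476736
(3,5): OLD=287531623088711/1099511627776 → NEW=255, ERR=7156158005831/1099511627776
(4,0): OLD=8654441723/268435456 → NEW=0, ERR=8654441723/268435456
(4,1): OLD=315579175247/4294967296 → NEW=0, ERR=315579175247/4294967296
(4,2): OLD=24919979741277/137438953472 → NEW=255, ERR=-10126953394083/137438953472
(4,3): OLD=280191447472465/2199023255552 → NEW=0, ERR=280191447472465/2199023255552
(4,4): OLD=4190698102837633/35184372088832 → NEW=0, ERR=4190698102837633/35184372088832
(4,5): OLD=90167003455584487/562949953421312 → NEW=255, ERR=-53385234666850073/562949953421312
Output grid:
  Row 0: .#..#.  (4 black, running=4)
  Row 1: #.###.  (2 black, running=6)
  Row 2: #.#.##  (2 black, running=8)
  Row 3: .##..#  (3 black, running=11)
  Row 4: ..#..#  (4 black, running=15)

Answer: 15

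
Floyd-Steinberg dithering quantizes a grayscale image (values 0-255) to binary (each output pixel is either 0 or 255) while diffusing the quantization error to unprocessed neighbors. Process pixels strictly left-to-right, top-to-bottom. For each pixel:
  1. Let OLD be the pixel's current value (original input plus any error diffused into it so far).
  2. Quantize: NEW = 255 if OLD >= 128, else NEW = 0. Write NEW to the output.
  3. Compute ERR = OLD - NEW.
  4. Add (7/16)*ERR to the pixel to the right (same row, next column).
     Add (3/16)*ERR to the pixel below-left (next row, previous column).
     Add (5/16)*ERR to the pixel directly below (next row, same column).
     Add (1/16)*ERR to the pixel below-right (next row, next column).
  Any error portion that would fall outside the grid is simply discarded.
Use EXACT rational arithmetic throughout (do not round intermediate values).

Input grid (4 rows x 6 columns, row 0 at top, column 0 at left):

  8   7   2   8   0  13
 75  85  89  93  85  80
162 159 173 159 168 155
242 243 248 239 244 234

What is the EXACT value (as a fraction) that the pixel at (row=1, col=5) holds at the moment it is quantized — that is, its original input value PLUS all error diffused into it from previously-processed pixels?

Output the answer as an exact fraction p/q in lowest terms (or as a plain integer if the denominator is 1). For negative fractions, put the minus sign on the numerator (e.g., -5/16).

Answer: 4501512989/33554432

Derivation:
(0,0): OLD=8 → NEW=0, ERR=8
(0,1): OLD=21/2 → NEW=0, ERR=21/2
(0,2): OLD=211/32 → NEW=0, ERR=211/32
(0,3): OLD=5573/512 → NEW=0, ERR=5573/512
(0,4): OLD=39011/8192 → NEW=0, ERR=39011/8192
(0,5): OLD=1977013/131072 → NEW=0, ERR=1977013/131072
(1,0): OLD=2543/32 → NEW=0, ERR=2543/32
(1,1): OLD=31945/256 → NEW=0, ERR=31945/256
(1,2): OLD=1215293/8192 → NEW=255, ERR=-873667/8192
(1,3): OLD=1672729/32768 → NEW=0, ERR=1672729/32768
(1,4): OLD=235572939/2097152 → NEW=0, ERR=235572939/2097152
(1,5): OLD=4501512989/33554432 → NEW=255, ERR=-4054867171/33554432
Target (1,5): original=80, with diffused error = 4501512989/33554432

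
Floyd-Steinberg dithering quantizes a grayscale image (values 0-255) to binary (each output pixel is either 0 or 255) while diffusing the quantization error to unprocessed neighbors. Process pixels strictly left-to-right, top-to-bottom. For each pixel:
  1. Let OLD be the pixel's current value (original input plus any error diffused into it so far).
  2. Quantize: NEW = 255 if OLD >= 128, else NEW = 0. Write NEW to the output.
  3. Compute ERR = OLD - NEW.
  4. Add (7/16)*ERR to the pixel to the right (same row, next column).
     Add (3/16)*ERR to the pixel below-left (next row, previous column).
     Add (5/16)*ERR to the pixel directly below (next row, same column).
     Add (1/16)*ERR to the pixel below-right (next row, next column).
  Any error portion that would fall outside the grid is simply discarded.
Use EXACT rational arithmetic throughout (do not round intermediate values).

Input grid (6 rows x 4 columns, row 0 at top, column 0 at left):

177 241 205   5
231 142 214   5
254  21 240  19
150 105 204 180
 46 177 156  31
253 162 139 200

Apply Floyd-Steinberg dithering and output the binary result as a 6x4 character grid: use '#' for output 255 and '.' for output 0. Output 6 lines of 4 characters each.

(0,0): OLD=177 → NEW=255, ERR=-78
(0,1): OLD=1655/8 → NEW=255, ERR=-385/8
(0,2): OLD=23545/128 → NEW=255, ERR=-9095/128
(0,3): OLD=-53425/2048 → NEW=0, ERR=-53425/2048
(1,0): OLD=25293/128 → NEW=255, ERR=-7347/128
(1,1): OLD=85659/1024 → NEW=0, ERR=85659/1024
(1,2): OLD=7225143/32768 → NEW=255, ERR=-1130697/32768
(1,3): OLD=-11895759/524288 → NEW=0, ERR=-11895759/524288
(2,0): OLD=4124633/16384 → NEW=255, ERR=-53287/16384
(2,1): OLD=18696547/524288 → NEW=0, ERR=18696547/524288
(2,2): OLD=257732015/1048576 → NEW=255, ERR=-9654865/1048576
(2,3): OLD=96043155/16777216 → NEW=0, ERR=96043155/16777216
(3,0): OLD=1305854921/8388608 → NEW=255, ERR=-833240119/8388608
(3,1): OLD=9496904663/134217728 → NEW=0, ERR=9496904663/134217728
(3,2): OLD=505477234985/2147483648 → NEW=255, ERR=-42131095255/2147483648
(3,3): OLD=5931529695135/34359738368 → NEW=255, ERR=-2830203588705/34359738368
(4,0): OLD=60615752277/2147483648 → NEW=0, ERR=60615752277/2147483648
(4,1): OLD=3463016786943/17179869184 → NEW=255, ERR=-917849854977/17179869184
(4,2): OLD=63482118204063/549755813888 → NEW=0, ERR=63482118204063/549755813888
(4,3): OLD=479851863635209/8796093022208 → NEW=0, ERR=479851863635209/8796093022208
(5,0): OLD=69215190982981/274877906944 → NEW=255, ERR=-878675287739/274877906944
(5,1): OLD=1471773625968131/8796093022208 → NEW=255, ERR=-771230094694909/8796093022208
(5,2): OLD=631627691875271/4398046511104 → NEW=255, ERR=-489874168456249/4398046511104
(5,3): OLD=24704232522119167/140737488355328 → NEW=255, ERR=-11183827008489473/140737488355328
Row 0: ###.
Row 1: #.#.
Row 2: #.#.
Row 3: #.##
Row 4: .#..
Row 5: ####

Answer: ###.
#.#.
#.#.
#.##
.#..
####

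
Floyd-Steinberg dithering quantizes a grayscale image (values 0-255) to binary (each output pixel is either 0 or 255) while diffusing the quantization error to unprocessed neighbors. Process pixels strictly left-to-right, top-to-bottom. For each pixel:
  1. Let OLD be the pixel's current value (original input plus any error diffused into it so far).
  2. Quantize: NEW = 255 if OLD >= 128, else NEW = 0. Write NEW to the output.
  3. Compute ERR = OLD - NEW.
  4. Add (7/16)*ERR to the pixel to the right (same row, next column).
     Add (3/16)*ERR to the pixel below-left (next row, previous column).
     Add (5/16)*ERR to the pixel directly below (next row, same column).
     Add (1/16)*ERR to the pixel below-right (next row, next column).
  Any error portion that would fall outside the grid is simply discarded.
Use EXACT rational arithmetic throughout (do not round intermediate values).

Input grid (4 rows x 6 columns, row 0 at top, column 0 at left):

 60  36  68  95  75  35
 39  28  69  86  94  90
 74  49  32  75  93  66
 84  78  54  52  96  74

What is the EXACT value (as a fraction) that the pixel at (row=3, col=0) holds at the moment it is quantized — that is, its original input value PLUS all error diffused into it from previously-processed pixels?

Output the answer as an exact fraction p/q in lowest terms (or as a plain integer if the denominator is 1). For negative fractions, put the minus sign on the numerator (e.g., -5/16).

Answer: 425648767/4194304

Derivation:
(0,0): OLD=60 → NEW=0, ERR=60
(0,1): OLD=249/4 → NEW=0, ERR=249/4
(0,2): OLD=6095/64 → NEW=0, ERR=6095/64
(0,3): OLD=139945/1024 → NEW=255, ERR=-121175/1024
(0,4): OLD=380575/16384 → NEW=0, ERR=380575/16384
(0,5): OLD=11839065/262144 → NEW=0, ERR=11839065/262144
(1,0): OLD=4443/64 → NEW=0, ERR=4443/64
(1,1): OLD=50909/512 → NEW=0, ERR=50909/512
(1,2): OLD=2031041/16384 → NEW=0, ERR=2031041/16384
(1,3): OLD=7442429/65536 → NEW=0, ERR=7442429/65536
(1,4): OLD=637594983/4194304 → NEW=255, ERR=-431952537/4194304
(1,5): OLD=4060682401/67108864 → NEW=0, ERR=4060682401/67108864
(2,0): OLD=936655/8192 → NEW=0, ERR=936655/8192
(2,1): OLD=41334197/262144 → NEW=255, ERR=-25512523/262144
(2,2): OLD=233487903/4194304 → NEW=0, ERR=233487903/4194304
(2,3): OLD=4136623143/33554432 → NEW=0, ERR=4136623143/33554432
(2,4): OLD=143017605173/1073741824 → NEW=255, ERR=-130786559947/1073741824
(2,5): OLD=432640189123/17179869184 → NEW=0, ERR=432640189123/17179869184
(3,0): OLD=425648767/4194304 → NEW=0, ERR=425648767/4194304
Target (3,0): original=84, with diffused error = 425648767/4194304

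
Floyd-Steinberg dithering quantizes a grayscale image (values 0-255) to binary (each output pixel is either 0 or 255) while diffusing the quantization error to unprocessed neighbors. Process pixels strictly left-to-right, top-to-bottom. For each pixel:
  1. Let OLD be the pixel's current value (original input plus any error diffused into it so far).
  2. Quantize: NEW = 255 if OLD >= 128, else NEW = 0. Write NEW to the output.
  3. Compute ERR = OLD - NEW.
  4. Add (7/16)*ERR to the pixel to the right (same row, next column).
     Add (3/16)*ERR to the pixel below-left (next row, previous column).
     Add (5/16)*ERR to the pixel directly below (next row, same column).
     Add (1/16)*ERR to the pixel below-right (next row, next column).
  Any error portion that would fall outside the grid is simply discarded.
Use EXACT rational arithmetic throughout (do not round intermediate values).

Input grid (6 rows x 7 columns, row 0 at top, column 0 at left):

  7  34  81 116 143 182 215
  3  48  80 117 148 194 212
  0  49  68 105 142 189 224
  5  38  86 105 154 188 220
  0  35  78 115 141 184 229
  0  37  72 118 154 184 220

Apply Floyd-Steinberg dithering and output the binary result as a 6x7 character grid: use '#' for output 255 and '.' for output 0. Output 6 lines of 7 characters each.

(0,0): OLD=7 → NEW=0, ERR=7
(0,1): OLD=593/16 → NEW=0, ERR=593/16
(0,2): OLD=24887/256 → NEW=0, ERR=24887/256
(0,3): OLD=649345/4096 → NEW=255, ERR=-395135/4096
(0,4): OLD=6605703/65536 → NEW=0, ERR=6605703/65536
(0,5): OLD=237080753/1048576 → NEW=255, ERR=-30306127/1048576
(0,6): OLD=3394958551/16777216 → NEW=255, ERR=-883231529/16777216
(1,0): OLD=3107/256 → NEW=0, ERR=3107/256
(1,1): OLD=171125/2048 → NEW=0, ERR=171125/2048
(1,2): OLD=8595993/65536 → NEW=255, ERR=-8115687/65536
(1,3): OLD=15112741/262144 → NEW=0, ERR=15112741/262144
(1,4): OLD=3242568015/16777216 → NEW=255, ERR=-1035622065/16777216
(1,5): OLD=20721999615/134217728 → NEW=255, ERR=-13503521025/134217728
(1,6): OLD=321533440785/2147483648 → NEW=255, ERR=-226074889455/2147483648
(2,0): OLD=637655/32768 → NEW=0, ERR=637655/32768
(2,1): OLD=64135725/1048576 → NEW=0, ERR=64135725/1048576
(2,2): OLD=1209514695/16777216 → NEW=0, ERR=1209514695/16777216
(2,3): OLD=18151960399/134217728 → NEW=255, ERR=-16073560241/134217728
(2,4): OLD=59115017023/1073741824 → NEW=0, ERR=59115017023/1073741824
(2,5): OLD=5430534815189/34359738368 → NEW=255, ERR=-3331198468651/34359738368
(2,6): OLD=78284020491555/549755813888 → NEW=255, ERR=-61903712049885/549755813888
(3,0): OLD=378318055/16777216 → NEW=0, ERR=378318055/16777216
(3,1): OLD=10967327579/134217728 → NEW=0, ERR=10967327579/134217728
(3,2): OLD=134912083329/1073741824 → NEW=0, ERR=134912083329/1073741824
(3,3): OLD=590020607383/4294967296 → NEW=255, ERR=-505196053097/4294967296
(3,4): OLD=51721392261351/549755813888 → NEW=0, ERR=51721392261351/549755813888
(3,5): OLD=796887554539301/4398046511104 → NEW=255, ERR=-324614305792219/4398046511104
(3,6): OLD=10306281692557819/70368744177664 → NEW=255, ERR=-7637748072746501/70368744177664
(4,0): OLD=48034704937/2147483648 → NEW=0, ERR=48034704937/2147483648
(4,1): OLD=3274117194773/34359738368 → NEW=0, ERR=3274117194773/34359738368
(4,2): OLD=78068637765211/549755813888 → NEW=255, ERR=-62119094776229/549755813888
(4,3): OLD=238815361793369/4398046511104 → NEW=0, ERR=238815361793369/4398046511104
(4,4): OLD=6085696238155131/35184372088832 → NEW=255, ERR=-2886318644497029/35184372088832
(4,5): OLD=124495071363920315/1125899906842624 → NEW=0, ERR=124495071363920315/1125899906842624
(4,6): OLD=4302641650116288397/18014398509481984 → NEW=255, ERR=-291029969801617523/18014398509481984
(5,0): OLD=13665127979279/549755813888 → NEW=0, ERR=13665127979279/549755813888
(5,1): OLD=254490156696837/4398046511104 → NEW=0, ERR=254490156696837/4398046511104
(5,2): OLD=2749374986465779/35184372088832 → NEW=0, ERR=2749374986465779/35184372088832
(5,3): OLD=41295877940770143/281474976710656 → NEW=255, ERR=-30480241120447137/281474976710656
(5,4): OLD=1893581582679044469/18014398509481984 → NEW=0, ERR=1893581582679044469/18014398509481984
(5,5): OLD=36949090472197282981/144115188075855872 → NEW=255, ERR=199717512854035621/144115188075855872
(5,6): OLD=512977654959508018187/2305843009213693952 → NEW=255, ERR=-75012312389983939573/2305843009213693952
Row 0: ...#.##
Row 1: ..#.###
Row 2: ...#.##
Row 3: ...#.##
Row 4: ..#.#.#
Row 5: ...#.##

Answer: ...#.##
..#.###
...#.##
...#.##
..#.#.#
...#.##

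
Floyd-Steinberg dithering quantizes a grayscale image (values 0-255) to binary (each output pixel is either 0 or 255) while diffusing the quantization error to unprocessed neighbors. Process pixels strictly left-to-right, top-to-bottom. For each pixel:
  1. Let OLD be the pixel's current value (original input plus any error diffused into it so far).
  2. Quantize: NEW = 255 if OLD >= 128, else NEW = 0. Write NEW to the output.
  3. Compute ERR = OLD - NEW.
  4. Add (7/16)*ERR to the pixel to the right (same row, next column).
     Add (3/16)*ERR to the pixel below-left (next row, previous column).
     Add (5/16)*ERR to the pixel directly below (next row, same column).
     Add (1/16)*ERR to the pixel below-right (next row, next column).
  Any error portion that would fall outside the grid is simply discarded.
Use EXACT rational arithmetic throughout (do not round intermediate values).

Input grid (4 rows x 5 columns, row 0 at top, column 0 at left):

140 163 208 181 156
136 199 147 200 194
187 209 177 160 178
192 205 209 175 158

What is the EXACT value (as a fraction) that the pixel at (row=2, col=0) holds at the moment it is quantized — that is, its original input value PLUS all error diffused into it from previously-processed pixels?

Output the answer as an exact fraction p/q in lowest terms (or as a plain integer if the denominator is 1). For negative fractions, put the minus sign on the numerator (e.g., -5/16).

(0,0): OLD=140 → NEW=255, ERR=-115
(0,1): OLD=1803/16 → NEW=0, ERR=1803/16
(0,2): OLD=65869/256 → NEW=255, ERR=589/256
(0,3): OLD=745499/4096 → NEW=255, ERR=-298981/4096
(0,4): OLD=8130749/65536 → NEW=0, ERR=8130749/65536
(1,0): OLD=31025/256 → NEW=0, ERR=31025/256
(1,1): OLD=574423/2048 → NEW=255, ERR=52183/2048
(1,2): OLD=9976099/65536 → NEW=255, ERR=-6735581/65536
(1,3): OLD=40797671/262144 → NEW=255, ERR=-26049049/262144
(1,4): OLD=774831829/4194304 → NEW=255, ERR=-294715691/4194304
(2,0): OLD=7525165/32768 → NEW=255, ERR=-830675/32768
Target (2,0): original=187, with diffused error = 7525165/32768

Answer: 7525165/32768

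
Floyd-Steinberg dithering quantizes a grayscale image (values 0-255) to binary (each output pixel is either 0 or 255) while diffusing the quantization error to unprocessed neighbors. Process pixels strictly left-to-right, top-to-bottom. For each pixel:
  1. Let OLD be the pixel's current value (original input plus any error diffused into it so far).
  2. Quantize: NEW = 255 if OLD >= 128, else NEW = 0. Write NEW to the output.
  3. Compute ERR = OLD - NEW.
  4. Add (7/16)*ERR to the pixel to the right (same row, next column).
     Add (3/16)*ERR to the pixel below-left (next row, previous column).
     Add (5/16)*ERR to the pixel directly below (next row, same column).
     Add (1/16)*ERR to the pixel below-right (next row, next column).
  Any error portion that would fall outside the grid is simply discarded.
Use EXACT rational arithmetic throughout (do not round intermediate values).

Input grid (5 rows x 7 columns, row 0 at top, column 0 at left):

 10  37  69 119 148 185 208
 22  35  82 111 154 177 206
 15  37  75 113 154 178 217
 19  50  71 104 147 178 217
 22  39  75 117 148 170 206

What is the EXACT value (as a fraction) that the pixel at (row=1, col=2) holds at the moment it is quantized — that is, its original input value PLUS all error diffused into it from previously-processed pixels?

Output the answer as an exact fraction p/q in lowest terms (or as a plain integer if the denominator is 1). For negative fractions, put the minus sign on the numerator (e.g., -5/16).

Answer: 4198627/32768

Derivation:
(0,0): OLD=10 → NEW=0, ERR=10
(0,1): OLD=331/8 → NEW=0, ERR=331/8
(0,2): OLD=11149/128 → NEW=0, ERR=11149/128
(0,3): OLD=321755/2048 → NEW=255, ERR=-200485/2048
(0,4): OLD=3446269/32768 → NEW=0, ERR=3446269/32768
(0,5): OLD=121117163/524288 → NEW=255, ERR=-12576277/524288
(0,6): OLD=1656796525/8388608 → NEW=255, ERR=-482298515/8388608
(1,0): OLD=4209/128 → NEW=0, ERR=4209/128
(1,1): OLD=81175/1024 → NEW=0, ERR=81175/1024
(1,2): OLD=4198627/32768 → NEW=255, ERR=-4157213/32768
Target (1,2): original=82, with diffused error = 4198627/32768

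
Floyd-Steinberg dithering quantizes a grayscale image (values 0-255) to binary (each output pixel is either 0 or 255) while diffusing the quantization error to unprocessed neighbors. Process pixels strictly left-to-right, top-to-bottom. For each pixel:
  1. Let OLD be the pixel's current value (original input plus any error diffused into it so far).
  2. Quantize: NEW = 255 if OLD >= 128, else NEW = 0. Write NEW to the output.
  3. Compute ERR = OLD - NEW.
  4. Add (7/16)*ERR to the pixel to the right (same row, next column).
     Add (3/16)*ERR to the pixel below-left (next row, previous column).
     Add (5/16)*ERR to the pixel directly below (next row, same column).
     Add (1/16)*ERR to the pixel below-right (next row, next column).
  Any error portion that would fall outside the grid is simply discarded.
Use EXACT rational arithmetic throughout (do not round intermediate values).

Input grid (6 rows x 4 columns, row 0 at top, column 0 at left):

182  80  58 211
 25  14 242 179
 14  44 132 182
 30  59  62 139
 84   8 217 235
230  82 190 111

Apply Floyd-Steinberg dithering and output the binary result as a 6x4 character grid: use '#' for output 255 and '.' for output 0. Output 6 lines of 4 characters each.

(0,0): OLD=182 → NEW=255, ERR=-73
(0,1): OLD=769/16 → NEW=0, ERR=769/16
(0,2): OLD=20231/256 → NEW=0, ERR=20231/256
(0,3): OLD=1005873/4096 → NEW=255, ERR=-38607/4096
(1,0): OLD=2867/256 → NEW=0, ERR=2867/256
(1,1): OLD=90469/2048 → NEW=0, ERR=90469/2048
(1,2): OLD=18825801/65536 → NEW=255, ERR=2114121/65536
(1,3): OLD=204584527/1048576 → NEW=255, ERR=-62802353/1048576
(2,0): OLD=844839/32768 → NEW=0, ERR=844839/32768
(2,1): OLD=79516445/1048576 → NEW=0, ERR=79516445/1048576
(2,2): OLD=349781297/2097152 → NEW=255, ERR=-184992463/2097152
(2,3): OLD=4251587725/33554432 → NEW=0, ERR=4251587725/33554432
(3,0): OLD=877040055/16777216 → NEW=0, ERR=877040055/16777216
(3,1): OLD=24331026345/268435456 → NEW=0, ERR=24331026345/268435456
(3,2): OLD=440604295767/4294967296 → NEW=0, ERR=440604295767/4294967296
(3,3): OLD=14978388916449/68719476736 → NEW=255, ERR=-2545077651231/68719476736
(4,0): OLD=503933536299/4294967296 → NEW=0, ERR=503933536299/4294967296
(4,1): OLD=3785053908481/34359738368 → NEW=0, ERR=3785053908481/34359738368
(4,2): OLD=325426631398113/1099511627776 → NEW=255, ERR=45051166315233/1099511627776
(4,3): OLD=4358710372262263/17592186044416 → NEW=255, ERR=-127297069063817/17592186044416
(5,0): OLD=157956340371643/549755813888 → NEW=255, ERR=17768607830203/549755813888
(5,1): OLD=2561088874860157/17592186044416 → NEW=255, ERR=-1924918566465923/17592186044416
(5,2): OLD=1411436415904145/8796093022208 → NEW=255, ERR=-831567304758895/8796093022208
(5,3): OLD=19686113463982929/281474976710656 → NEW=0, ERR=19686113463982929/281474976710656
Row 0: #..#
Row 1: ..##
Row 2: ..#.
Row 3: ...#
Row 4: ..##
Row 5: ###.

Answer: #..#
..##
..#.
...#
..##
###.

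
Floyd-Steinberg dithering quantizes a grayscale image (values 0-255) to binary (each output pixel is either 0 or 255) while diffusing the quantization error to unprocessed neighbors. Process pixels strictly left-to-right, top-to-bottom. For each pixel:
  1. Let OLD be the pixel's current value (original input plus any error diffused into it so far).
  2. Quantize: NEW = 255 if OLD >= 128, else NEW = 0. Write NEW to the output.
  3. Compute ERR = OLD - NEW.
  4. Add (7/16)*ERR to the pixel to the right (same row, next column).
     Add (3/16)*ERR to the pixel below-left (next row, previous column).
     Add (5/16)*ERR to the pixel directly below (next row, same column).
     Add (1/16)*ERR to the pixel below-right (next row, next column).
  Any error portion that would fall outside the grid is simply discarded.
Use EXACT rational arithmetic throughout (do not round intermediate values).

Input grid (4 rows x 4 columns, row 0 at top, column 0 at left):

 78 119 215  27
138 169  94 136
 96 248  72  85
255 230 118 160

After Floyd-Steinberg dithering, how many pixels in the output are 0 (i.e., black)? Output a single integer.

Answer: 7

Derivation:
(0,0): OLD=78 → NEW=0, ERR=78
(0,1): OLD=1225/8 → NEW=255, ERR=-815/8
(0,2): OLD=21815/128 → NEW=255, ERR=-10825/128
(0,3): OLD=-20479/2048 → NEW=0, ERR=-20479/2048
(1,0): OLD=18339/128 → NEW=255, ERR=-14301/128
(1,1): OLD=79157/1024 → NEW=0, ERR=79157/1024
(1,2): OLD=3052313/32768 → NEW=0, ERR=3052313/32768
(1,3): OLD=88259839/524288 → NEW=255, ERR=-45433601/524288
(2,0): OLD=1238295/16384 → NEW=0, ERR=1238295/16384
(2,1): OLD=165520557/524288 → NEW=255, ERR=31827117/524288
(2,2): OLD=121897777/1048576 → NEW=0, ERR=121897777/1048576
(2,3): OLD=1922685805/16777216 → NEW=0, ERR=1922685805/16777216
(3,0): OLD=2432703591/8388608 → NEW=255, ERR=293608551/8388608
(3,1): OLD=39031060345/134217728 → NEW=255, ERR=4805539705/134217728
(3,2): OLD=419348626951/2147483648 → NEW=255, ERR=-128259703289/2147483648
(3,3): OLD=6079905778353/34359738368 → NEW=255, ERR=-2681827505487/34359738368
Output grid:
  Row 0: .##.  (2 black, running=2)
  Row 1: #..#  (2 black, running=4)
  Row 2: .#..  (3 black, running=7)
  Row 3: ####  (0 black, running=7)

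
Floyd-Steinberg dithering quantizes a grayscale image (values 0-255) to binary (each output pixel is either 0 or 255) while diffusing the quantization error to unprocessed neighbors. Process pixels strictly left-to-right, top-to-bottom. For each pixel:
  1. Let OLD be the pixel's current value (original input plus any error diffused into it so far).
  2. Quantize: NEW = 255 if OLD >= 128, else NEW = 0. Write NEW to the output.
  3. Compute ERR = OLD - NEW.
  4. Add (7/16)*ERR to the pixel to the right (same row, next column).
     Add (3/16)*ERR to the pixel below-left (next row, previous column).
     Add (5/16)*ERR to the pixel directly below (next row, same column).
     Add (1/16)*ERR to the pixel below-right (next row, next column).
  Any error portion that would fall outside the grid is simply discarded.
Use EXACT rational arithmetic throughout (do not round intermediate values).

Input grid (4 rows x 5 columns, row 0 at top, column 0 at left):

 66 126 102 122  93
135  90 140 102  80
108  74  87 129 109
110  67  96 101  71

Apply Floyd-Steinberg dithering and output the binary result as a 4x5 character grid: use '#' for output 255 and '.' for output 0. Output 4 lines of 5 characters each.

Answer: .#.#.
#.#..
...#.
#.#.#

Derivation:
(0,0): OLD=66 → NEW=0, ERR=66
(0,1): OLD=1239/8 → NEW=255, ERR=-801/8
(0,2): OLD=7449/128 → NEW=0, ERR=7449/128
(0,3): OLD=301999/2048 → NEW=255, ERR=-220241/2048
(0,4): OLD=1505737/32768 → NEW=0, ERR=1505737/32768
(1,0): OLD=17517/128 → NEW=255, ERR=-15123/128
(1,1): OLD=22587/1024 → NEW=0, ERR=22587/1024
(1,2): OLD=4633879/32768 → NEW=255, ERR=-3721961/32768
(1,3): OLD=4057131/131072 → NEW=0, ERR=4057131/131072
(1,4): OLD=212191393/2097152 → NEW=0, ERR=212191393/2097152
(2,0): OLD=1232313/16384 → NEW=0, ERR=1232313/16384
(2,1): OLD=44626243/524288 → NEW=0, ERR=44626243/524288
(2,2): OLD=804685833/8388608 → NEW=0, ERR=804685833/8388608
(2,3): OLD=25838644363/134217728 → NEW=255, ERR=-8386876277/134217728
(2,4): OLD=247423331597/2147483648 → NEW=0, ERR=247423331597/2147483648
(3,0): OLD=1253795689/8388608 → NEW=255, ERR=-885299351/8388608
(3,1): OLD=4705296757/67108864 → NEW=0, ERR=4705296757/67108864
(3,2): OLD=322671140823/2147483648 → NEW=255, ERR=-224937189417/2147483648
(3,3): OLD=271636589391/4294967296 → NEW=0, ERR=271636589391/4294967296
(3,4): OLD=8986392249099/68719476736 → NEW=255, ERR=-8537074318581/68719476736
Row 0: .#.#.
Row 1: #.#..
Row 2: ...#.
Row 3: #.#.#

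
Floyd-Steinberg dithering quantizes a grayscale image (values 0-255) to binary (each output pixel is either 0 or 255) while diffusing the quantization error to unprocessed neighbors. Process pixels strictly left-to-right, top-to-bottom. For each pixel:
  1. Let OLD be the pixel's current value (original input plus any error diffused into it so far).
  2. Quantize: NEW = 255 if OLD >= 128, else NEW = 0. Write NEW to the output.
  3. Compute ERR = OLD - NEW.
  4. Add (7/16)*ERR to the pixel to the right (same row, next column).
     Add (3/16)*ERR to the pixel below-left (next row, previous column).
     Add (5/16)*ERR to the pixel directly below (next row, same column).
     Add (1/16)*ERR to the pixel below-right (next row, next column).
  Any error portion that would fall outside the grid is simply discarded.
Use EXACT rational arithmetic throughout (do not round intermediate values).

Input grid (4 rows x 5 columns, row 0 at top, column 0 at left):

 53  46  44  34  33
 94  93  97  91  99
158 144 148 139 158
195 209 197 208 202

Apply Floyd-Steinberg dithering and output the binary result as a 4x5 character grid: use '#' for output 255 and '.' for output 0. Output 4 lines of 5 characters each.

(0,0): OLD=53 → NEW=0, ERR=53
(0,1): OLD=1107/16 → NEW=0, ERR=1107/16
(0,2): OLD=19013/256 → NEW=0, ERR=19013/256
(0,3): OLD=272355/4096 → NEW=0, ERR=272355/4096
(0,4): OLD=4069173/65536 → NEW=0, ERR=4069173/65536
(1,0): OLD=31625/256 → NEW=0, ERR=31625/256
(1,1): OLD=380735/2048 → NEW=255, ERR=-141505/2048
(1,2): OLD=6997419/65536 → NEW=0, ERR=6997419/65536
(1,3): OLD=45816399/262144 → NEW=255, ERR=-21030321/262144
(1,4): OLD=366838029/4194304 → NEW=0, ERR=366838029/4194304
(2,0): OLD=6017829/32768 → NEW=255, ERR=-2338011/32768
(2,1): OLD=124710247/1048576 → NEW=0, ERR=124710247/1048576
(2,2): OLD=3590978805/16777216 → NEW=255, ERR=-687211275/16777216
(2,3): OLD=31965742351/268435456 → NEW=0, ERR=31965742351/268435456
(2,4): OLD=998218149801/4294967296 → NEW=255, ERR=-96998510679/4294967296
(3,0): OLD=3271606101/16777216 → NEW=255, ERR=-1006583979/16777216
(3,1): OLD=27887523377/134217728 → NEW=255, ERR=-6337997263/134217728
(3,2): OLD=830222743915/4294967296 → NEW=255, ERR=-264993916565/4294967296
(3,3): OLD=1816128939347/8589934592 → NEW=255, ERR=-374304381613/8589934592
(3,4): OLD=25195456578495/137438953472 → NEW=255, ERR=-9851476556865/137438953472
Row 0: .....
Row 1: .#.#.
Row 2: #.#.#
Row 3: #####

Answer: .....
.#.#.
#.#.#
#####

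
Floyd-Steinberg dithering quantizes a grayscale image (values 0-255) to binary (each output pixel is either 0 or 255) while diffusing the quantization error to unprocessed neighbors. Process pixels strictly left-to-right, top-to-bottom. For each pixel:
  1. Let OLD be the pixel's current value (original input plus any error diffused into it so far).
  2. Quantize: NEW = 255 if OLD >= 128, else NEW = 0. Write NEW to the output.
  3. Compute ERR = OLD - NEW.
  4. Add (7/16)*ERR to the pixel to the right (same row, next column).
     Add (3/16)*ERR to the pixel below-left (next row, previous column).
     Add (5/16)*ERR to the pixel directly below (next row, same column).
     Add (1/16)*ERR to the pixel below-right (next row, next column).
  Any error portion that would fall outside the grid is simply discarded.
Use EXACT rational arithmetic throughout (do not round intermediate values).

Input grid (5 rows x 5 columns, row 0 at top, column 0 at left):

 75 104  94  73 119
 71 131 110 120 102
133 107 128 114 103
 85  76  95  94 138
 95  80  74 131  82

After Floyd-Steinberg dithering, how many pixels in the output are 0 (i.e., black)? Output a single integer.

Answer: 15

Derivation:
(0,0): OLD=75 → NEW=0, ERR=75
(0,1): OLD=2189/16 → NEW=255, ERR=-1891/16
(0,2): OLD=10827/256 → NEW=0, ERR=10827/256
(0,3): OLD=374797/4096 → NEW=0, ERR=374797/4096
(0,4): OLD=10422363/65536 → NEW=255, ERR=-6289317/65536
(1,0): OLD=18503/256 → NEW=0, ERR=18503/256
(1,1): OLD=283249/2048 → NEW=255, ERR=-238991/2048
(1,2): OLD=5369541/65536 → NEW=0, ERR=5369541/65536
(1,3): OLD=44325857/262144 → NEW=255, ERR=-22520863/262144
(1,4): OLD=168373635/4194304 → NEW=0, ERR=168373635/4194304
(2,0): OLD=4381291/32768 → NEW=255, ERR=-3974549/32768
(2,1): OLD=39160777/1048576 → NEW=0, ERR=39160777/1048576
(2,2): OLD=2458558619/16777216 → NEW=255, ERR=-1819631461/16777216
(2,3): OLD=14052631713/268435456 → NEW=0, ERR=14052631713/268435456
(2,4): OLD=571568252967/4294967296 → NEW=255, ERR=-523648407513/4294967296
(3,0): OLD=907617851/16777216 → NEW=0, ERR=907617851/16777216
(3,1): OLD=11196709151/134217728 → NEW=0, ERR=11196709151/134217728
(3,2): OLD=471388358405/4294967296 → NEW=0, ERR=471388358405/4294967296
(3,3): OLD=1105848622813/8589934592 → NEW=255, ERR=-1084584698147/8589934592
(3,4): OLD=6587682831793/137438953472 → NEW=0, ERR=6587682831793/137438953472
(4,0): OLD=273905788053/2147483648 → NEW=0, ERR=273905788053/2147483648
(4,1): OLD=12770227880853/68719476736 → NEW=255, ERR=-4753238686827/68719476736
(4,2): OLD=65504940649819/1099511627776 → NEW=0, ERR=65504940649819/1099511627776
(4,3): OLD=2347756557267861/17592186044416 → NEW=255, ERR=-2138250884058219/17592186044416
(4,4): OLD=10108079452408723/281474976710656 → NEW=0, ERR=10108079452408723/281474976710656
Output grid:
  Row 0: .#..#  (3 black, running=3)
  Row 1: .#.#.  (3 black, running=6)
  Row 2: #.#.#  (2 black, running=8)
  Row 3: ...#.  (4 black, running=12)
  Row 4: .#.#.  (3 black, running=15)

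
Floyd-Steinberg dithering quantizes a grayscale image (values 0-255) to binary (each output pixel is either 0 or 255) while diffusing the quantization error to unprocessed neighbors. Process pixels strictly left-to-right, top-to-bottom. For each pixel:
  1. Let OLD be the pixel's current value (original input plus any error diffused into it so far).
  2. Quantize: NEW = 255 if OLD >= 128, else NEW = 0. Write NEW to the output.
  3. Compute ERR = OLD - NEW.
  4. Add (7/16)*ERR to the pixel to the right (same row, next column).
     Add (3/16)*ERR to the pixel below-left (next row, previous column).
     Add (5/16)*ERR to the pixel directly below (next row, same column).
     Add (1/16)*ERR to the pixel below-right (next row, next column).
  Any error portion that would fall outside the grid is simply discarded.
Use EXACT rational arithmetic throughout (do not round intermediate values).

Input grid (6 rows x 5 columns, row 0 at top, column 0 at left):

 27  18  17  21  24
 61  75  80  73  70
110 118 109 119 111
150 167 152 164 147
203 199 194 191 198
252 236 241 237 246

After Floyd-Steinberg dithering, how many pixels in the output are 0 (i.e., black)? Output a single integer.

Answer: 14

Derivation:
(0,0): OLD=27 → NEW=0, ERR=27
(0,1): OLD=477/16 → NEW=0, ERR=477/16
(0,2): OLD=7691/256 → NEW=0, ERR=7691/256
(0,3): OLD=139853/4096 → NEW=0, ERR=139853/4096
(0,4): OLD=2551835/65536 → NEW=0, ERR=2551835/65536
(1,0): OLD=19207/256 → NEW=0, ERR=19207/256
(1,1): OLD=254897/2048 → NEW=0, ERR=254897/2048
(1,2): OLD=9968389/65536 → NEW=255, ERR=-6743291/65536
(1,3): OLD=12538913/262144 → NEW=0, ERR=12538913/262144
(1,4): OLD=441360963/4194304 → NEW=0, ERR=441360963/4194304
(2,0): OLD=5137451/32768 → NEW=255, ERR=-3218389/32768
(2,1): OLD=104145161/1048576 → NEW=0, ERR=104145161/1048576
(2,2): OLD=2299243611/16777216 → NEW=255, ERR=-1978946469/16777216
(2,3): OLD=25673695201/268435456 → NEW=0, ERR=25673695201/268435456
(2,4): OLD=810532591335/4294967296 → NEW=255, ERR=-284684069145/4294967296
(3,0): OLD=2314075643/16777216 → NEW=255, ERR=-1964114437/16777216
(3,1): OLD=15913439199/134217728 → NEW=0, ERR=15913439199/134217728
(3,2): OLD=820989707077/4294967296 → NEW=255, ERR=-274226953403/4294967296
(3,3): OLD=1255454827933/8589934592 → NEW=255, ERR=-934978493027/8589934592
(3,4): OLD=11633394264177/137438953472 → NEW=0, ERR=11633394264177/137438953472
(4,0): OLD=405114920661/2147483648 → NEW=255, ERR=-142493409579/2147483648
(4,1): OLD=12900924252117/68719476736 → NEW=255, ERR=-4622542315563/68719476736
(4,2): OLD=144717500344603/1099511627776 → NEW=255, ERR=-135657964738277/1099511627776
(4,3): OLD=2021114908047317/17592186044416 → NEW=0, ERR=2021114908047317/17592186044416
(4,4): OLD=75410386120395091/281474976710656 → NEW=255, ERR=3634267059177811/281474976710656
(5,0): OLD=240410357720223/1099511627776 → NEW=255, ERR=-39965107362657/1099511627776
(5,1): OLD=1511133124889629/8796093022208 → NEW=255, ERR=-731870595773411/8796093022208
(5,2): OLD=51616617758736005/281474976710656 → NEW=255, ERR=-20159501302481275/281474976710656
(5,3): OLD=266025039354439627/1125899906842624 → NEW=255, ERR=-21079436890429493/1125899906842624
(5,4): OLD=4486022670398146121/18014398509481984 → NEW=255, ERR=-107648949519759799/18014398509481984
Output grid:
  Row 0: .....  (5 black, running=5)
  Row 1: ..#..  (4 black, running=9)
  Row 2: #.#.#  (2 black, running=11)
  Row 3: #.##.  (2 black, running=13)
  Row 4: ###.#  (1 black, running=14)
  Row 5: #####  (0 black, running=14)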